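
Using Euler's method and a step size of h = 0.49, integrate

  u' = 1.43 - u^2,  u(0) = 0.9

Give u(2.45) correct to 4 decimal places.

1.1958

Euler: u_{n+1} = u_n + h·f(x_n, u_n).
x=0.000000, u=0.900000: f=0.620000 → u ← 0.900000 + 0.49·0.620000 = 1.203800
x=0.490000, u=1.203800: f=-0.019134 → u ← 1.203800 + 0.49·(-0.019134) = 1.194424
x=0.980000, u=1.194424: f=0.003351 → u ← 1.194424 + 0.49·0.003351 = 1.196066
x=1.470000, u=1.196066: f=-0.000574 → u ← 1.196066 + 0.49·(-0.000574) = 1.195785
x=1.960000, u=1.195785: f=0.000099 → u ← 1.195785 + 0.49·0.000099 = 1.195833
u(2.45) ≈ 1.1958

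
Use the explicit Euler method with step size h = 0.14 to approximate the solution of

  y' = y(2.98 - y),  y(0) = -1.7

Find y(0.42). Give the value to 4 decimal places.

-10.8585

Euler: y_{n+1} = y_n + h·f(s_n, y_n).
s=0.000000, y=-1.700000: f=-7.956000 → y ← -1.700000 + 0.14·(-7.956000) = -2.813840
s=0.140000, y=-2.813840: f=-16.302939 → y ← -2.813840 + 0.14·(-16.302939) = -5.096251
s=0.280000, y=-5.096251: f=-41.158608 → y ← -5.096251 + 0.14·(-41.158608) = -10.858457
y(0.42) ≈ -10.8585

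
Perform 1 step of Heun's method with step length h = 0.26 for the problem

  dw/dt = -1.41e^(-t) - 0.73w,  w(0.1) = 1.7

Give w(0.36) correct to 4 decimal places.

Heun: k1 = f(t_n, w_n); k2 = f(t_n + h, w_n + h·k1); w_{n+1} = w_n + (h/2)·(k1 + k2).
t=0.100000, w=1.700000:
  k1 = f(0.100000, 1.700000) = -2.516821
  k2 = f(0.360000, 1.045627) = -1.747031
  w ← 1.700000 + (0.26/2)·(-2.516821 + (-1.747031)) = 1.145699
w(0.36) ≈ 1.1457

1.1457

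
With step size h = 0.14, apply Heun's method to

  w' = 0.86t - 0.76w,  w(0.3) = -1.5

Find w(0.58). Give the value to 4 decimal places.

-1.1161

Heun: k1 = f(t_n, w_n); k2 = f(t_n + h, w_n + h·k1); w_{n+1} = w_n + (h/2)·(k1 + k2).
t=0.300000, w=-1.500000:
  k1 = f(0.300000, -1.500000) = 1.398000
  k2 = f(0.440000, -1.304280) = 1.369653
  w ← -1.500000 + (0.14/2)·(1.398000 + 1.369653) = -1.306264
t=0.440000, w=-1.306264:
  k1 = f(0.440000, -1.306264) = 1.371161
  k2 = f(0.580000, -1.114302) = 1.345669
  w ← -1.306264 + (0.14/2)·(1.371161 + 1.345669) = -1.116086
w(0.58) ≈ -1.1161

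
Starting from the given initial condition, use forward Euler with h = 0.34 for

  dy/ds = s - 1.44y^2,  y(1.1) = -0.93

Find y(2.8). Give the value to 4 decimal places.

0.3557

Euler: y_{n+1} = y_n + h·f(s_n, y_n).
s=1.100000, y=-0.930000: f=-0.145456 → y ← -0.930000 + 0.34·(-0.145456) = -0.979455
s=1.440000, y=-0.979455: f=0.058562 → y ← -0.979455 + 0.34·0.058562 = -0.959544
s=1.780000, y=-0.959544: f=0.454156 → y ← -0.959544 + 0.34·0.454156 = -0.805131
s=2.120000, y=-0.805131: f=1.186540 → y ← -0.805131 + 0.34·1.186540 = -0.401707
s=2.460000, y=-0.401707: f=2.227629 → y ← -0.401707 + 0.34·2.227629 = 0.355687
y(2.8) ≈ 0.3557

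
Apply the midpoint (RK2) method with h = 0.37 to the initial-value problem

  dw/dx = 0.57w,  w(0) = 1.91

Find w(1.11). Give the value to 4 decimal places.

3.5815

Midpoint: k1 = f(x_n, w_n); k2 = f(x_n + h/2, w_n + (h/2)·k1); w_{n+1} = w_n + h·k2.
x=0.000000, w=1.910000:
  k1 = f(0.000000, 1.910000) = 1.088700
  k2 = f(0.185000, 2.111409) = 1.203503
  w ← 1.910000 + 0.37·1.203503 = 2.355296
x=0.370000, w=2.355296:
  k1 = f(0.370000, 2.355296) = 1.342519
  k2 = f(0.555000, 2.603662) = 1.484087
  w ← 2.355296 + 0.37·1.484087 = 2.904409
x=0.740000, w=2.904409:
  k1 = f(0.740000, 2.904409) = 1.655513
  k2 = f(0.925000, 3.210679) = 1.830087
  w ← 2.904409 + 0.37·1.830087 = 3.581541
w(1.11) ≈ 3.5815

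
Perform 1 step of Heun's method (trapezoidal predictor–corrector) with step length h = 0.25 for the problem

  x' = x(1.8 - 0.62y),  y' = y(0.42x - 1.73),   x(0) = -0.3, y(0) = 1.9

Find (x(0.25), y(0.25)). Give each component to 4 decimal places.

Heun on (x,y): k1 = f(s_n, state_n); k2 = f(s_n + h, state_n + h·k1); state_{n+1} = state_n + (h/2)·(k1 + k2).
0.000000: (-0.300000, 1.900000)
  k1 = (-0.186600, -3.526400)
  predictor → (-0.346650, 1.018400)
  k2 = (-0.405092, -1.910104)
  → (-0.373962, 1.220437)
(x(0.25), y(0.25)) ≈ (-0.3740, 1.2204)

-0.3740, 1.2204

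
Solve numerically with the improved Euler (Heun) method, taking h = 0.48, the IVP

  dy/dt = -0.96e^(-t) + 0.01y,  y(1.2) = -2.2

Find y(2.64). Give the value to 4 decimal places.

-2.4589

Heun: k1 = f(t_n, y_n); k2 = f(t_n + h, y_n + h·k1); y_{n+1} = y_n + (h/2)·(k1 + k2).
t=1.200000, y=-2.200000:
  k1 = f(1.200000, -2.200000) = -0.311146
  k2 = f(1.680000, -2.349350) = -0.202413
  y ← -2.200000 + (0.48/2)·(-0.311146 + (-0.202413)) = -2.323254
t=1.680000, y=-2.323254:
  k1 = f(1.680000, -2.323254) = -0.202152
  k2 = f(2.160000, -2.420287) = -0.134915
  y ← -2.323254 + (0.48/2)·(-0.202152 + (-0.134915)) = -2.404150
t=2.160000, y=-2.404150:
  k1 = f(2.160000, -2.404150) = -0.134754
  k2 = f(2.640000, -2.468832) = -0.093195
  y ← -2.404150 + (0.48/2)·(-0.134754 + (-0.093195)) = -2.458858
y(2.64) ≈ -2.4589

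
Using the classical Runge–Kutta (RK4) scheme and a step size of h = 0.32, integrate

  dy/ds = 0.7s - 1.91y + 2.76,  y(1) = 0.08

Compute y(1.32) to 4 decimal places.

0.9004

RK4: k1 = f(s_n, y_n); k2 = f(s_n + h/2, y_n + (h/2)·k1); k3 = f(s_n + h/2, y_n + (h/2)·k2); k4 = f(s_n + h, y_n + h·k3); y_{n+1} = y_n + (h/6)·(k1 + 2k2 + 2k3 + k4).
s=1.000000, y=0.080000:
  k1 = f(1.000000, 0.080000) = 3.307200
  k2 = f(1.160000, 0.609152) = 2.408520
  k3 = f(1.160000, 0.465363) = 2.683156
  k4 = f(1.320000, 0.938610) = 1.891255
  y ← 0.080000 + (0.32/6)·(k1 + 2k2 + 2k3 + k4) = 0.900363
y(1.32) ≈ 0.9004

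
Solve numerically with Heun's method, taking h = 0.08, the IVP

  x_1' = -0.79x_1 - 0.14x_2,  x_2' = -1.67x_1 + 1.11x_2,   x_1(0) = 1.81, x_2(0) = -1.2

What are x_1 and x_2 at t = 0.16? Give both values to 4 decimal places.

Heun on (x_1,x_2): k1 = f(t_n, state_n); k2 = f(t_n + h, state_n + h·k1); state_{n+1} = state_n + (h/2)·(k1 + k2).
0.000000: (1.810000, -1.200000)
  k1 = (-1.261900, -4.354700)
  predictor → (1.709048, -1.548376)
  k2 = (-1.133375, -4.572808)
  → (1.714189, -1.557100)
0.080000: (1.714189, -1.557100)
  k1 = (-1.136215, -4.591077)
  predictor → (1.623292, -1.924386)
  k2 = (-1.012986, -4.846966)
  → (1.628221, -1.934622)
(x_1(0.16), x_2(0.16)) ≈ (1.6282, -1.9346)

1.6282, -1.9346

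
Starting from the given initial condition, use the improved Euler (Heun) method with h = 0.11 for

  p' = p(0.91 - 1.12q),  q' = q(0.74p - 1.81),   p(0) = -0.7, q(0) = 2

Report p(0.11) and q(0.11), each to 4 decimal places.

-0.6239, 1.5596

Heun on (p,q): k1 = f(x_n, state_n); k2 = f(x_n + h, state_n + h·k1); state_{n+1} = state_n + (h/2)·(k1 + k2).
0.000000: (-0.700000, 2.000000)
  k1 = (0.931000, -4.656000)
  predictor → (-0.597590, 1.487840)
  k2 = (0.452006, -3.350938)
  → (-0.623935, 1.559618)
(p(0.11), q(0.11)) ≈ (-0.6239, 1.5596)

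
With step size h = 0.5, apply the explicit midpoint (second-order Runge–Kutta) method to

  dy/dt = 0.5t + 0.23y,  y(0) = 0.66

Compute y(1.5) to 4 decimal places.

Midpoint: k1 = f(t_n, y_n); k2 = f(t_n + h/2, y_n + (h/2)·k1); y_{n+1} = y_n + h·k2.
t=0.000000, y=0.660000:
  k1 = f(0.000000, 0.660000) = 0.151800
  k2 = f(0.250000, 0.697950) = 0.285529
  y ← 0.660000 + 0.5·0.285529 = 0.802764
t=0.500000, y=0.802764:
  k1 = f(0.500000, 0.802764) = 0.434636
  k2 = f(0.750000, 0.911423) = 0.584627
  y ← 0.802764 + 0.5·0.584627 = 1.095078
t=1.000000, y=1.095078:
  k1 = f(1.000000, 1.095078) = 0.751868
  k2 = f(1.250000, 1.283045) = 0.920100
  y ← 1.095078 + 0.5·0.920100 = 1.555128
y(1.5) ≈ 1.5551

1.5551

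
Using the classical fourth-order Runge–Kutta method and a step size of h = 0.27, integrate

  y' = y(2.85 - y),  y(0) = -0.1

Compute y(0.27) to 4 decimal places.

-0.2247

RK4: k1 = f(t_n, y_n); k2 = f(t_n + h/2, y_n + (h/2)·k1); k3 = f(t_n + h/2, y_n + (h/2)·k2); k4 = f(t_n + h, y_n + h·k3); y_{n+1} = y_n + (h/6)·(k1 + 2k2 + 2k3 + k4).
t=0.000000, y=-0.100000:
  k1 = f(0.000000, -0.100000) = -0.295000
  k2 = f(0.135000, -0.139825) = -0.418052
  k3 = f(0.135000, -0.156437) = -0.470318
  k4 = f(0.270000, -0.226986) = -0.698432
  y ← -0.100000 + (0.27/6)·(k1 + 2k2 + 2k3 + k4) = -0.224658
y(0.27) ≈ -0.2247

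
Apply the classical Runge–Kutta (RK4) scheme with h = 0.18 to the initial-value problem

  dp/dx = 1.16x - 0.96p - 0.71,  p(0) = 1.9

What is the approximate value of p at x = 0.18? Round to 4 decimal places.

1.4989

RK4: k1 = f(x_n, p_n); k2 = f(x_n + h/2, p_n + (h/2)·k1); k3 = f(x_n + h/2, p_n + (h/2)·k2); k4 = f(x_n + h, p_n + h·k3); p_{n+1} = p_n + (h/6)·(k1 + 2k2 + 2k3 + k4).
x=0.000000, p=1.900000:
  k1 = f(0.000000, 1.900000) = -2.534000
  k2 = f(0.090000, 1.671940) = -2.210662
  k3 = f(0.090000, 1.701040) = -2.238599
  k4 = f(0.180000, 1.497052) = -1.938370
  p ← 1.900000 + (0.18/6)·(k1 + 2k2 + 2k3 + k4) = 1.498873
p(0.18) ≈ 1.4989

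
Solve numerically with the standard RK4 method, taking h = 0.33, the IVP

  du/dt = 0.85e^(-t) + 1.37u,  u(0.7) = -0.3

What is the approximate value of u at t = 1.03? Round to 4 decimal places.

RK4: k1 = f(t_n, u_n); k2 = f(t_n + h/2, u_n + (h/2)·k1); k3 = f(t_n + h/2, u_n + (h/2)·k2); k4 = f(t_n + h, u_n + h·k3); u_{n+1} = u_n + (h/6)·(k1 + 2k2 + 2k3 + k4).
t=0.700000, u=-0.300000:
  k1 = f(0.700000, -0.300000) = 0.011098
  k2 = f(0.865000, -0.298169) = -0.050598
  k3 = f(0.865000, -0.308349) = -0.064544
  k4 = f(1.030000, -0.321299) = -0.136724
  u ← -0.300000 + (0.33/6)·(k1 + 2k2 + 2k3 + k4) = -0.319575
u(1.03) ≈ -0.3196

-0.3196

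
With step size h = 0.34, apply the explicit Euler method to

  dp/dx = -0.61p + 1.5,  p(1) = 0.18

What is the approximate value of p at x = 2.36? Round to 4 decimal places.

Euler: p_{n+1} = p_n + h·f(x_n, p_n).
x=1.000000, p=0.180000: f=1.390200 → p ← 0.180000 + 0.34·1.390200 = 0.652668
x=1.340000, p=0.652668: f=1.101873 → p ← 0.652668 + 0.34·1.101873 = 1.027305
x=1.680000, p=1.027305: f=0.873344 → p ← 1.027305 + 0.34·0.873344 = 1.324242
x=2.020000, p=1.324242: f=0.692213 → p ← 1.324242 + 0.34·0.692213 = 1.559594
p(2.36) ≈ 1.5596

1.5596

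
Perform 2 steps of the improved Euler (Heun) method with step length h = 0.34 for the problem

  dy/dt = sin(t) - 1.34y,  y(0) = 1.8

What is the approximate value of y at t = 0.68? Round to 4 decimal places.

Heun: k1 = f(t_n, y_n); k2 = f(t_n + h, y_n + h·k1); y_{n+1} = y_n + (h/2)·(k1 + k2).
t=0.000000, y=1.800000:
  k1 = f(0.000000, 1.800000) = -2.412000
  k2 = f(0.340000, 0.979920) = -0.979606
  y ← 1.800000 + (0.34/2)·(-2.412000 + (-0.979606)) = 1.223427
t=0.340000, y=1.223427:
  k1 = f(0.340000, 1.223427) = -1.305905
  k2 = f(0.680000, 0.779419) = -0.415629
  y ← 1.223427 + (0.34/2)·(-1.305905 + (-0.415629)) = 0.930766
y(0.68) ≈ 0.9308

0.9308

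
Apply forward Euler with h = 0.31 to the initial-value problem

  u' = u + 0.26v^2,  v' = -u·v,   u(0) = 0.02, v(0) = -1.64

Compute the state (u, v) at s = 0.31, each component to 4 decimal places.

0.2430, -1.6298

Euler on (u,v): u_{n+1} = u_n + h·u', v_{n+1} = v_n + h·v'.
0.000000: (0.020000, -1.640000); f=(0.719296, 0.032800) → (0.242982, -1.629832)
(u(0.31), v(0.31)) ≈ (0.2430, -1.6298)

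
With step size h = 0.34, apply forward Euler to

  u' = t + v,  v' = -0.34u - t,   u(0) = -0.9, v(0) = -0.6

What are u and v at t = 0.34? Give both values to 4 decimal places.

Euler on (u,v): u_{n+1} = u_n + h·u', v_{n+1} = v_n + h·v'.
0.000000: (-0.900000, -0.600000); f=(-0.600000, 0.306000) → (-1.104000, -0.495960)
(u(0.34), v(0.34)) ≈ (-1.1040, -0.4960)

-1.1040, -0.4960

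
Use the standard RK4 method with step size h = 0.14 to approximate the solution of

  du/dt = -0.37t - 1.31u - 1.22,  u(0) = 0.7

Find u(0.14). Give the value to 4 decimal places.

RK4: k1 = f(t_n, u_n); k2 = f(t_n + h/2, u_n + (h/2)·k1); k3 = f(t_n + h/2, u_n + (h/2)·k2); k4 = f(t_n + h, u_n + h·k3); u_{n+1} = u_n + (h/6)·(k1 + 2k2 + 2k3 + k4).
t=0.000000, u=0.700000:
  k1 = f(0.000000, 0.700000) = -2.137000
  k2 = f(0.070000, 0.550410) = -1.966937
  k3 = f(0.070000, 0.562314) = -1.982532
  k4 = f(0.140000, 0.422446) = -1.825204
  u ← 0.700000 + (0.14/6)·(k1 + 2k2 + 2k3 + k4) = 0.423240
u(0.14) ≈ 0.4232

0.4232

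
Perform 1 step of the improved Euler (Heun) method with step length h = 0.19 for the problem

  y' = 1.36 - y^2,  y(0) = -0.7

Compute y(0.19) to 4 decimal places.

-0.5153

Heun: k1 = f(t_n, y_n); k2 = f(t_n + h, y_n + h·k1); y_{n+1} = y_n + (h/2)·(k1 + k2).
t=0.000000, y=-0.700000:
  k1 = f(0.000000, -0.700000) = 0.870000
  k2 = f(0.190000, -0.534700) = 1.074096
  y ← -0.700000 + (0.19/2)·(0.870000 + 1.074096) = -0.515311
y(0.19) ≈ -0.5153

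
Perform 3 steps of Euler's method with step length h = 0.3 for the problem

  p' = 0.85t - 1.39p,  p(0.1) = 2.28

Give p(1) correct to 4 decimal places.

Euler: p_{n+1} = p_n + h·f(t_n, p_n).
t=0.100000, p=2.280000: f=-3.084200 → p ← 2.280000 + 0.3·(-3.084200) = 1.354740
t=0.400000, p=1.354740: f=-1.543089 → p ← 1.354740 + 0.3·(-1.543089) = 0.891813
t=0.700000, p=0.891813: f=-0.644621 → p ← 0.891813 + 0.3·(-0.644621) = 0.698427
p(1) ≈ 0.6984

0.6984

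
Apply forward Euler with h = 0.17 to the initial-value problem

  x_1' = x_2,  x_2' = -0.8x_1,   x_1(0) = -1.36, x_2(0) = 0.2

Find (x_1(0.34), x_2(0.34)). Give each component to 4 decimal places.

Euler on (x_1,x_2): x_1_{n+1} = x_1_n + h·x_1', x_2_{n+1} = x_2_n + h·x_2'.
0.000000: (-1.360000, 0.200000); f=(0.200000, 1.088000) → (-1.326000, 0.384960)
0.170000: (-1.326000, 0.384960); f=(0.384960, 1.060800) → (-1.260557, 0.565296)
(x_1(0.34), x_2(0.34)) ≈ (-1.2606, 0.5653)

-1.2606, 0.5653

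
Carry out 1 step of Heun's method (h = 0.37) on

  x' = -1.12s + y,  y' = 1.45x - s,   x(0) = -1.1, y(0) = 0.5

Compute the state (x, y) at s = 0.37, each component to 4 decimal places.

Heun on (x,y): k1 = f(s_n, state_n); k2 = f(s_n + h, state_n + h·k1); state_{n+1} = state_n + (h/2)·(k1 + k2).
0.000000: (-1.100000, 0.500000)
  k1 = (0.500000, -1.595000)
  predictor → (-0.915000, -0.090150)
  k2 = (-0.504550, -1.696750)
  → (-1.100842, -0.108974)
(x(0.37), y(0.37)) ≈ (-1.1008, -0.1090)

-1.1008, -0.1090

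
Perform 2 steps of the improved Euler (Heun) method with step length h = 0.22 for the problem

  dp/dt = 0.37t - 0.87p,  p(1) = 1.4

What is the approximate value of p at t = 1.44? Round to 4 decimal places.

Heun: k1 = f(t_n, p_n); k2 = f(t_n + h, p_n + h·k1); p_{n+1} = p_n + (h/2)·(k1 + k2).
t=1.000000, p=1.400000:
  k1 = f(1.000000, 1.400000) = -0.848000
  k2 = f(1.220000, 1.213440) = -0.604293
  p ← 1.400000 + (0.22/2)·(-0.848000 + (-0.604293)) = 1.240248
t=1.220000, p=1.240248:
  k1 = f(1.220000, 1.240248) = -0.627616
  k2 = f(1.440000, 1.102172) = -0.426090
  p ← 1.240248 + (0.22/2)·(-0.627616 + (-0.426090)) = 1.124340
p(1.44) ≈ 1.1243

1.1243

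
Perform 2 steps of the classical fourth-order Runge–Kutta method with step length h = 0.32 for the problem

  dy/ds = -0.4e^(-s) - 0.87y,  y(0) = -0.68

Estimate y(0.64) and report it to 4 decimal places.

-0.5304

RK4: k1 = f(s_n, y_n); k2 = f(s_n + h/2, y_n + (h/2)·k1); k3 = f(s_n + h/2, y_n + (h/2)·k2); k4 = f(s_n + h, y_n + h·k3); y_{n+1} = y_n + (h/6)·(k1 + 2k2 + 2k3 + k4).
s=0.000000, y=-0.680000:
  k1 = f(0.000000, -0.680000) = 0.191600
  k2 = f(0.160000, -0.649344) = 0.224072
  k3 = f(0.160000, -0.644149) = 0.219552
  k4 = f(0.320000, -0.609743) = 0.240017
  y ← -0.680000 + (0.32/6)·(k1 + 2k2 + 2k3 + k4) = -0.609661
s=0.320000, y=-0.609661:
  k1 = f(0.320000, -0.609661) = 0.239945
  k2 = f(0.480000, -0.571269) = 0.249491
  k3 = f(0.480000, -0.569742) = 0.248162
  k4 = f(0.640000, -0.530249) = 0.250399
  y ← -0.609661 + (0.32/6)·(k1 + 2k2 + 2k3 + k4) = -0.530426
y(0.64) ≈ -0.5304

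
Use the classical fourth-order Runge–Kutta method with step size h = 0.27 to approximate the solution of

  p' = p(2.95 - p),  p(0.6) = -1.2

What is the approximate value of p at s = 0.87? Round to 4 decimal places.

-5.0270

RK4: k1 = f(s_n, p_n); k2 = f(s_n + h/2, p_n + (h/2)·k1); k3 = f(s_n + h/2, p_n + (h/2)·k2); k4 = f(s_n + h, p_n + h·k3); p_{n+1} = p_n + (h/6)·(k1 + 2k2 + 2k3 + k4).
s=0.600000, p=-1.200000:
  k1 = f(0.600000, -1.200000) = -4.980000
  k2 = f(0.735000, -1.872300) = -9.028792
  k3 = f(0.735000, -2.418887) = -12.986731
  k4 = f(0.870000, -4.706417) = -36.034295
  p ← -1.200000 + (0.27/6)·(k1 + 2k2 + 2k3 + k4) = -5.027040
p(0.87) ≈ -5.0270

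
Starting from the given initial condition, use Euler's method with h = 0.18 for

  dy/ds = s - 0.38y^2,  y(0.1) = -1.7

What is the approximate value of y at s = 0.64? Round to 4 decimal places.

Euler: y_{n+1} = y_n + h·f(s_n, y_n).
s=0.100000, y=-1.700000: f=-0.998200 → y ← -1.700000 + 0.18·(-0.998200) = -1.879676
s=0.280000, y=-1.879676: f=-1.062609 → y ← -1.879676 + 0.18·(-1.062609) = -2.070946
s=0.460000, y=-2.070946: f=-1.169750 → y ← -2.070946 + 0.18·(-1.169750) = -2.281501
y(0.64) ≈ -2.2815

-2.2815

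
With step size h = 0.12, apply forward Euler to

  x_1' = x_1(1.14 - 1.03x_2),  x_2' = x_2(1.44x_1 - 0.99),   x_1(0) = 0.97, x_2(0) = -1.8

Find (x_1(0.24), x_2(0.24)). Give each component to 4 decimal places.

1.8065, -2.0937

Euler on (x_1,x_2): x_1_{n+1} = x_1_n + h·x_1', x_2_{n+1} = x_2_n + h·x_2'.
0.000000: (0.970000, -1.800000); f=(2.904180, -0.732240) → (1.318502, -1.887869)
0.120000: (1.318502, -1.887869); f=(4.066925, -1.715397) → (1.806533, -2.093716)
(x_1(0.24), x_2(0.24)) ≈ (1.8065, -2.0937)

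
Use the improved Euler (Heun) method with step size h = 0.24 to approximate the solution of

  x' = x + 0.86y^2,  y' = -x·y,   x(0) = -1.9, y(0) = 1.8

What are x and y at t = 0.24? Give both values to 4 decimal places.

-1.2873, 2.7410

Heun on (x,y): k1 = f(t_n, state_n); k2 = f(t_n + h, state_n + h·k1); state_{n+1} = state_n + (h/2)·(k1 + k2).
0.000000: (-1.900000, 1.800000)
  k1 = (0.886400, 3.420000)
  predictor → (-1.687264, 2.620800)
  k2 = (4.219726, 4.421981)
  → (-1.287265, 2.741038)
(x(0.24), y(0.24)) ≈ (-1.2873, 2.7410)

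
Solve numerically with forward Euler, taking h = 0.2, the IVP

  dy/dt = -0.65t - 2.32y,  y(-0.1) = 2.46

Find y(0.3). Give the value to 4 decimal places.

0.7007

Euler: y_{n+1} = y_n + h·f(t_n, y_n).
t=-0.100000, y=2.460000: f=-5.642200 → y ← 2.460000 + 0.2·(-5.642200) = 1.331560
t=0.100000, y=1.331560: f=-3.154219 → y ← 1.331560 + 0.2·(-3.154219) = 0.700716
y(0.3) ≈ 0.7007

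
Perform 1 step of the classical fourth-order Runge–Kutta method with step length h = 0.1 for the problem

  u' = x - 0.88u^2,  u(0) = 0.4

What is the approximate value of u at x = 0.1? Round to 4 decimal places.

RK4: k1 = f(x_n, u_n); k2 = f(x_n + h/2, u_n + (h/2)·k1); k3 = f(x_n + h/2, u_n + (h/2)·k2); k4 = f(x_n + h, u_n + h·k3); u_{n+1} = u_n + (h/6)·(k1 + 2k2 + 2k3 + k4).
x=0.000000, u=0.400000:
  k1 = f(0.000000, 0.400000) = -0.140800
  k2 = f(0.050000, 0.392960) = -0.085887
  k3 = f(0.050000, 0.395706) = -0.087793
  k4 = f(0.100000, 0.391221) = -0.034687
  u ← 0.400000 + (0.1/6)·(k1 + 2k2 + 2k3 + k4) = 0.391286
u(0.1) ≈ 0.3913

0.3913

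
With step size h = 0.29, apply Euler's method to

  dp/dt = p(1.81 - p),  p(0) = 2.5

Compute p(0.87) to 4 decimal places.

Euler: p_{n+1} = p_n + h·f(t_n, p_n).
t=0.000000, p=2.500000: f=-1.725000 → p ← 2.500000 + 0.29·(-1.725000) = 1.999750
t=0.290000, p=1.999750: f=-0.379453 → p ← 1.999750 + 0.29·(-0.379453) = 1.889709
t=0.580000, p=1.889709: f=-0.150626 → p ← 1.889709 + 0.29·(-0.150626) = 1.846027
p(0.87) ≈ 1.8460

1.8460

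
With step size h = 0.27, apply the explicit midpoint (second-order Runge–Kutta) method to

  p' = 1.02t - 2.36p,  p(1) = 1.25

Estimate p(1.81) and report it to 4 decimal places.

0.7805

Midpoint: k1 = f(t_n, p_n); k2 = f(t_n + h/2, p_n + (h/2)·k1); p_{n+1} = p_n + h·k2.
t=1.000000, p=1.250000:
  k1 = f(1.000000, 1.250000) = -1.930000
  k2 = f(1.135000, 0.989450) = -1.177402
  p ← 1.250000 + 0.27·(-1.177402) = 0.932101
t=1.270000, p=0.932101:
  k1 = f(1.270000, 0.932101) = -0.904359
  k2 = f(1.405000, 0.810013) = -0.478531
  p ← 0.932101 + 0.27·(-0.478531) = 0.802898
t=1.540000, p=0.802898:
  k1 = f(1.540000, 0.802898) = -0.324040
  k2 = f(1.675000, 0.759153) = -0.083101
  p ← 0.802898 + 0.27·(-0.083101) = 0.780461
p(1.81) ≈ 0.7805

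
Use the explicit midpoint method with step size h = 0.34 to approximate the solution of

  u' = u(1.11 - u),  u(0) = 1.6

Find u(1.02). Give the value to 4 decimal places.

1.2455

Midpoint: k1 = f(s_n, u_n); k2 = f(s_n + h/2, u_n + (h/2)·k1); u_{n+1} = u_n + h·k2.
s=0.000000, u=1.600000:
  k1 = f(0.000000, 1.600000) = -0.784000
  k2 = f(0.170000, 1.466720) = -0.523208
  u ← 1.600000 + 0.34·(-0.523208) = 1.422109
s=0.340000, u=1.422109:
  k1 = f(0.340000, 1.422109) = -0.443853
  k2 = f(0.510000, 1.346654) = -0.318691
  u ← 1.422109 + 0.34·(-0.318691) = 1.313754
s=0.680000, u=1.313754:
  k1 = f(0.680000, 1.313754) = -0.267683
  k2 = f(0.850000, 1.268248) = -0.200698
  u ← 1.313754 + 0.34·(-0.200698) = 1.245517
u(1.02) ≈ 1.2455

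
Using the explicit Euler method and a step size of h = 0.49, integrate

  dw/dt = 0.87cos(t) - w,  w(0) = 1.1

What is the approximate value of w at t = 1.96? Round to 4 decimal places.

Euler: w_{n+1} = w_n + h·f(t_n, w_n).
t=0.000000, w=1.100000: f=-0.230000 → w ← 1.100000 + 0.49·(-0.230000) = 0.987300
t=0.490000, w=0.987300: f=-0.219670 → w ← 0.987300 + 0.49·(-0.219670) = 0.879661
t=0.980000, w=0.879661: f=-0.395052 → w ← 0.879661 + 0.49·(-0.395052) = 0.686086
t=1.470000, w=0.686086: f=-0.598542 → w ← 0.686086 + 0.49·(-0.598542) = 0.392801
w(1.96) ≈ 0.3928

0.3928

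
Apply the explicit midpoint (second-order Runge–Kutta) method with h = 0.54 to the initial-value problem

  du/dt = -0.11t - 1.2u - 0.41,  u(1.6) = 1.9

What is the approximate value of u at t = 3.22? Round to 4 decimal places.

-0.1502

Midpoint: k1 = f(t_n, u_n); k2 = f(t_n + h/2, u_n + (h/2)·k1); u_{n+1} = u_n + h·k2.
t=1.600000, u=1.900000:
  k1 = f(1.600000, 1.900000) = -2.866000
  k2 = f(1.870000, 1.126180) = -1.967116
  u ← 1.900000 + 0.54·(-1.967116) = 0.837757
t=2.140000, u=0.837757:
  k1 = f(2.140000, 0.837757) = -1.650709
  k2 = f(2.410000, 0.392066) = -1.145579
  u ← 0.837757 + 0.54·(-1.145579) = 0.219145
t=2.680000, u=0.219145:
  k1 = f(2.680000, 0.219145) = -0.967774
  k2 = f(2.950000, -0.042154) = -0.683915
  u ← 0.219145 + 0.54·(-0.683915) = -0.150169
u(3.22) ≈ -0.1502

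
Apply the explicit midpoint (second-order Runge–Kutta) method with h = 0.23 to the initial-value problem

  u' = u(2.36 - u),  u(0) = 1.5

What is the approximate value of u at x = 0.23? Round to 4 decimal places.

Midpoint: k1 = f(x_n, u_n); k2 = f(x_n + h/2, u_n + (h/2)·k1); u_{n+1} = u_n + h·k2.
x=0.000000, u=1.500000:
  k1 = f(0.000000, 1.500000) = 1.290000
  k2 = f(0.115000, 1.648350) = 1.173048
  u ← 1.500000 + 0.23·1.173048 = 1.769801
u(0.23) ≈ 1.7698

1.7698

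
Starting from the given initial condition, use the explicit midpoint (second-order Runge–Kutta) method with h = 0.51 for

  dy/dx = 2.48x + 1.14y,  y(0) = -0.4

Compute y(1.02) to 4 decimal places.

Midpoint: k1 = f(x_n, y_n); k2 = f(x_n + h/2, y_n + (h/2)·k1); y_{n+1} = y_n + h·k2.
x=0.000000, y=-0.400000:
  k1 = f(0.000000, -0.400000) = -0.456000
  k2 = f(0.255000, -0.516280) = 0.043841
  y ← -0.400000 + 0.51·0.043841 = -0.377641
x=0.510000, y=-0.377641:
  k1 = f(0.510000, -0.377641) = 0.834289
  k2 = f(0.765000, -0.164897) = 1.709217
  y ← -0.377641 + 0.51·1.709217 = 0.494059
y(1.02) ≈ 0.4941

0.4941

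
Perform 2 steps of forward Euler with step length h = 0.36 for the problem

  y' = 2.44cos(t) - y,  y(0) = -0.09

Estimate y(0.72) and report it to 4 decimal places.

1.3474

Euler: y_{n+1} = y_n + h·f(t_n, y_n).
t=0.000000, y=-0.090000: f=2.530000 → y ← -0.090000 + 0.36·2.530000 = 0.820800
t=0.360000, y=0.820800: f=1.462788 → y ← 0.820800 + 0.36·1.462788 = 1.347404
y(0.72) ≈ 1.3474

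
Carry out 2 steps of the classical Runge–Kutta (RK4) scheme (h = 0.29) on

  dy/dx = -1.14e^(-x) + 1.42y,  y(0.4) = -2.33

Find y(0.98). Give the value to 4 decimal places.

-5.8513

RK4: k1 = f(x_n, y_n); k2 = f(x_n + h/2, y_n + (h/2)·k1); k3 = f(x_n + h/2, y_n + (h/2)·k2); k4 = f(x_n + h, y_n + h·k3); y_{n+1} = y_n + (h/6)·(k1 + 2k2 + 2k3 + k4).
x=0.400000, y=-2.330000:
  k1 = f(0.400000, -2.330000) = -4.072765
  k2 = f(0.545000, -2.920551) = -4.808202
  k3 = f(0.545000, -3.027189) = -4.959628
  k4 = f(0.690000, -3.768292) = -5.922772
  y ← -2.330000 + (0.29/6)·(k1 + 2k2 + 2k3 + k4) = -3.757341
x=0.690000, y=-3.757341:
  k1 = f(0.690000, -3.757341) = -5.907221
  k2 = f(0.835000, -4.613888) = -7.046338
  k3 = f(0.835000, -4.779060) = -7.280882
  k4 = f(0.980000, -5.868797) = -8.761547
  y ← -3.757341 + (0.29/6)·(k1 + 2k2 + 2k3 + k4) = -5.851296
y(0.98) ≈ -5.8513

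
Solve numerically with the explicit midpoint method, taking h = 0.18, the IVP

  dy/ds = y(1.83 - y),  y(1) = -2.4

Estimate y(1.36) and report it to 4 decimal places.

-23.2257

Midpoint: k1 = f(s_n, y_n); k2 = f(s_n + h/2, y_n + (h/2)·k1); y_{n+1} = y_n + h·k2.
s=1.000000, y=-2.400000:
  k1 = f(1.000000, -2.400000) = -10.152000
  k2 = f(1.090000, -3.313680) = -17.044510
  y ← -2.400000 + 0.18·(-17.044510) = -5.468012
s=1.180000, y=-5.468012:
  k1 = f(1.180000, -5.468012) = -39.905614
  k2 = f(1.270000, -9.059517) = -98.653763
  y ← -5.468012 + 0.18·(-98.653763) = -23.225689
y(1.36) ≈ -23.2257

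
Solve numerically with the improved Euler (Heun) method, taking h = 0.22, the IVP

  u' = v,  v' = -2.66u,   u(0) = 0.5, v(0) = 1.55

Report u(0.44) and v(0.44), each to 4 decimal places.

1.0114, 0.6098

Heun on (u,v): k1 = f(s_n, state_n); k2 = f(s_n + h, state_n + h·k1); state_{n+1} = state_n + (h/2)·(k1 + k2).
0.000000: (0.500000, 1.550000)
  k1 = (1.550000, -1.330000)
  predictor → (0.841000, 1.257400)
  k2 = (1.257400, -2.237060)
  → (0.808814, 1.157623)
0.220000: (0.808814, 1.157623)
  k1 = (1.157623, -2.151445)
  predictor → (1.063491, 0.684305)
  k2 = (0.684305, -2.828886)
  → (1.011426, 0.609787)
(u(0.44), v(0.44)) ≈ (1.0114, 0.6098)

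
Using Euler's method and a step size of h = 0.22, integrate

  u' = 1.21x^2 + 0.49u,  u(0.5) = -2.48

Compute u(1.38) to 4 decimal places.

Euler: u_{n+1} = u_n + h·f(x_n, u_n).
x=0.500000, u=-2.480000: f=-0.912700 → u ← -2.480000 + 0.22·(-0.912700) = -2.680794
x=0.720000, u=-2.680794: f=-0.686325 → u ← -2.680794 + 0.22·(-0.686325) = -2.831786
x=0.940000, u=-2.831786: f=-0.318419 → u ← -2.831786 + 0.22·(-0.318419) = -2.901838
x=1.160000, u=-2.901838: f=0.206276 → u ← -2.901838 + 0.22·0.206276 = -2.856457
u(1.38) ≈ -2.8565

-2.8565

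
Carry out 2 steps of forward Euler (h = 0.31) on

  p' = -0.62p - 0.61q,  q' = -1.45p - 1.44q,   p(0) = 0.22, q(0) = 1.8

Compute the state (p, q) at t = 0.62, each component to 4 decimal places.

-0.3011, 0.5700

Euler on (p,q): p_{n+1} = p_n + h·p', q_{n+1} = q_n + h·q'.
0.000000: (0.220000, 1.800000); f=(-1.234400, -2.911000) → (-0.162664, 0.897590)
0.310000: (-0.162664, 0.897590); f=(-0.446678, -1.056667) → (-0.301134, 0.570023)
(p(0.62), q(0.62)) ≈ (-0.3011, 0.5700)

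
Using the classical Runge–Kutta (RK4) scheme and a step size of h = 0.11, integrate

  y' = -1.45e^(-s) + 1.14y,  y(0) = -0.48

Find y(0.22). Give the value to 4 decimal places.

RK4: k1 = f(s_n, y_n); k2 = f(s_n + h/2, y_n + (h/2)·k1); k3 = f(s_n + h/2, y_n + (h/2)·k2); k4 = f(s_n + h, y_n + h·k3); y_{n+1} = y_n + (h/6)·(k1 + 2k2 + 2k3 + k4).
s=0.000000, y=-0.480000:
  k1 = f(0.000000, -0.480000) = -1.997200
  k2 = f(0.055000, -0.589846) = -2.044828
  k3 = f(0.055000, -0.592466) = -2.047814
  k4 = f(0.110000, -0.705260) = -2.102955
  y ← -0.480000 + (0.11/6)·(k1 + 2k2 + 2k3 + k4) = -0.705233
s=0.110000, y=-0.705233:
  k1 = f(0.110000, -0.705233) = -2.102925
  k2 = f(0.165000, -0.820894) = -2.165265
  k3 = f(0.165000, -0.824323) = -2.169174
  k4 = f(0.220000, -0.943842) = -2.239632
  y ← -0.705233 + (0.11/6)·(k1 + 2k2 + 2k3 + k4) = -0.943776
y(0.22) ≈ -0.9438

-0.9438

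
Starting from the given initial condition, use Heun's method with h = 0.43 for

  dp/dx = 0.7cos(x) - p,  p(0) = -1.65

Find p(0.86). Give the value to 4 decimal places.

Heun: k1 = f(x_n, p_n); k2 = f(x_n + h, p_n + h·k1); p_{n+1} = p_n + (h/2)·(k1 + k2).
x=0.000000, p=-1.650000:
  k1 = f(0.000000, -1.650000) = 2.350000
  k2 = f(0.430000, -0.639500) = 1.275776
  p ← -1.650000 + (0.43/2)·(2.350000 + 1.275776) = -0.870458
x=0.430000, p=-0.870458:
  k1 = f(0.430000, -0.870458) = 1.506734
  k2 = f(0.860000, -0.222562) = 0.679269
  p ← -0.870458 + (0.43/2)·(1.506734 + 0.679269) = -0.400468
p(0.86) ≈ -0.4005

-0.4005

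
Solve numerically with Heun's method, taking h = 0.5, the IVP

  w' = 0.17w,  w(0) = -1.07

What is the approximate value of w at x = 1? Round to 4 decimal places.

-1.2680

Heun: k1 = f(x_n, w_n); k2 = f(x_n + h, w_n + h·k1); w_{n+1} = w_n + (h/2)·(k1 + k2).
x=0.000000, w=-1.070000:
  k1 = f(0.000000, -1.070000) = -0.181900
  k2 = f(0.500000, -1.160950) = -0.197362
  w ← -1.070000 + (0.5/2)·(-0.181900 + (-0.197362)) = -1.164815
x=0.500000, w=-1.164815:
  k1 = f(0.500000, -1.164815) = -0.198019
  k2 = f(1.000000, -1.263825) = -0.214850
  w ← -1.164815 + (0.5/2)·(-0.198019 + (-0.214850)) = -1.268033
w(1) ≈ -1.2680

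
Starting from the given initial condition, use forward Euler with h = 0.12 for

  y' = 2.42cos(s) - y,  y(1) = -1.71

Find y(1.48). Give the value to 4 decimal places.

-0.6768

Euler: y_{n+1} = y_n + h·f(s_n, y_n).
s=1.000000, y=-1.710000: f=3.017532 → y ← -1.710000 + 0.12·3.017532 = -1.347896
s=1.120000, y=-1.347896: f=2.402248 → y ← -1.347896 + 0.12·2.402248 = -1.059626
s=1.240000, y=-1.059626: f=1.845633 → y ← -1.059626 + 0.12·1.845633 = -0.838150
s=1.360000, y=-0.838150: f=1.344508 → y ← -0.838150 + 0.12·1.344508 = -0.676809
y(1.48) ≈ -0.6768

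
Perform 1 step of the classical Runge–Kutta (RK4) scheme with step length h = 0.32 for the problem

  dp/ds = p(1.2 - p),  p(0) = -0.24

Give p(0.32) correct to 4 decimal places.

RK4: k1 = f(s_n, p_n); k2 = f(s_n + h/2, p_n + (h/2)·k1); k3 = f(s_n + h/2, p_n + (h/2)·k2); k4 = f(s_n + h, p_n + h·k3); p_{n+1} = p_n + (h/6)·(k1 + 2k2 + 2k3 + k4).
s=0.000000, p=-0.240000:
  k1 = f(0.000000, -0.240000) = -0.345600
  k2 = f(0.160000, -0.295296) = -0.441555
  k3 = f(0.160000, -0.310649) = -0.469281
  k4 = f(0.320000, -0.390170) = -0.620437
  p ← -0.240000 + (0.32/6)·(k1 + 2k2 + 2k3 + k4) = -0.388678
p(0.32) ≈ -0.3887

-0.3887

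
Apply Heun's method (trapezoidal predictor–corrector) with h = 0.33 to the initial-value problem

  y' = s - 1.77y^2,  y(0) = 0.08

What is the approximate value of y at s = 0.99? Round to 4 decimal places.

Heun: k1 = f(s_n, y_n); k2 = f(s_n + h, y_n + h·k1); y_{n+1} = y_n + (h/2)·(k1 + k2).
s=0.000000, y=0.080000:
  k1 = f(0.000000, 0.080000) = -0.011328
  k2 = f(0.330000, 0.076262) = 0.319706
  y ← 0.080000 + (0.33/2)·(-0.011328 + 0.319706) = 0.130882
s=0.330000, y=0.130882:
  k1 = f(0.330000, 0.130882) = 0.299680
  k2 = f(0.660000, 0.229777) = 0.566549
  y ← 0.130882 + (0.33/2)·(0.299680 + 0.566549) = 0.273810
s=0.660000, y=0.273810:
  k1 = f(0.660000, 0.273810) = 0.527300
  k2 = f(0.990000, 0.447819) = 0.635041
  y ← 0.273810 + (0.33/2)·(0.527300 + 0.635041) = 0.465596
y(0.99) ≈ 0.4656

0.4656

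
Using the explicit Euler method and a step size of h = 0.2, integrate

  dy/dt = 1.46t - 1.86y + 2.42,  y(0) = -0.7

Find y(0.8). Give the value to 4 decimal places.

1.2614

Euler: y_{n+1} = y_n + h·f(t_n, y_n).
t=0.000000, y=-0.700000: f=3.722000 → y ← -0.700000 + 0.2·3.722000 = 0.044400
t=0.200000, y=0.044400: f=2.629416 → y ← 0.044400 + 0.2·2.629416 = 0.570283
t=0.400000, y=0.570283: f=1.943273 → y ← 0.570283 + 0.2·1.943273 = 0.958938
t=0.600000, y=0.958938: f=1.512376 → y ← 0.958938 + 0.2·1.512376 = 1.261413
y(0.8) ≈ 1.2614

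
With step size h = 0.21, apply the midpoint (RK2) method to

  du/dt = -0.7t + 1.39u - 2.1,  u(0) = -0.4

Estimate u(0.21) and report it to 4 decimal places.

Midpoint: k1 = f(t_n, u_n); k2 = f(t_n + h/2, u_n + (h/2)·k1); u_{n+1} = u_n + h·k2.
t=0.000000, u=-0.400000:
  k1 = f(0.000000, -0.400000) = -2.656000
  k2 = f(0.105000, -0.678880) = -3.117143
  u ← -0.400000 + 0.21·(-3.117143) = -1.054600
u(0.21) ≈ -1.0546

-1.0546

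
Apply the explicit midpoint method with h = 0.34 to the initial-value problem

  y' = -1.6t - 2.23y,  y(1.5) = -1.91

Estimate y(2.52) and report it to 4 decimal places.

Midpoint: k1 = f(t_n, y_n); k2 = f(t_n + h/2, y_n + (h/2)·k1); y_{n+1} = y_n + h·k2.
t=1.500000, y=-1.910000:
  k1 = f(1.500000, -1.910000) = 1.859300
  k2 = f(1.670000, -1.593919) = 0.882439
  y ← -1.910000 + 0.34·0.882439 = -1.609971
t=1.840000, y=-1.609971:
  k1 = f(1.840000, -1.609971) = 0.646234
  k2 = f(2.010000, -1.500111) = 0.129247
  y ← -1.609971 + 0.34·0.129247 = -1.566027
t=2.180000, y=-1.566027:
  k1 = f(2.180000, -1.566027) = 0.004239
  k2 = f(2.350000, -1.565306) = -0.269368
  y ← -1.566027 + 0.34·(-0.269368) = -1.657612
y(2.52) ≈ -1.6576

-1.6576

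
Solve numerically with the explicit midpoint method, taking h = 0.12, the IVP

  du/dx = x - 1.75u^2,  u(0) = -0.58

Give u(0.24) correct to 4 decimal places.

-0.7306

Midpoint: k1 = f(x_n, u_n); k2 = f(x_n + h/2, u_n + (h/2)·k1); u_{n+1} = u_n + h·k2.
x=0.000000, u=-0.580000:
  k1 = f(0.000000, -0.580000) = -0.588700
  k2 = f(0.060000, -0.615322) = -0.602587
  u ← -0.580000 + 0.12·(-0.602587) = -0.652310
x=0.120000, u=-0.652310:
  k1 = f(0.120000, -0.652310) = -0.624641
  k2 = f(0.180000, -0.689789) = -0.652665
  u ← -0.652310 + 0.12·(-0.652665) = -0.730630
u(0.24) ≈ -0.7306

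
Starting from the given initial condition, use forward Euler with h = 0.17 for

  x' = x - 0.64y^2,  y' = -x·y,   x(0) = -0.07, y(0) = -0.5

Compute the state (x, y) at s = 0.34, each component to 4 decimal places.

Euler on (x,y): x_{n+1} = x_n + h·x', y_{n+1} = y_n + h·y'.
0.000000: (-0.070000, -0.500000); f=(-0.230000, -0.035000) → (-0.109100, -0.505950)
0.170000: (-0.109100, -0.505950); f=(-0.272931, -0.055199) → (-0.155498, -0.515334)
(x(0.34), y(0.34)) ≈ (-0.1555, -0.5153)

-0.1555, -0.5153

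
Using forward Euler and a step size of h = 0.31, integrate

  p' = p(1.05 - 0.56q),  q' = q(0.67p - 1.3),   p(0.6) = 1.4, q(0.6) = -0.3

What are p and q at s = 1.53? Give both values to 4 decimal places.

3.6287, -0.3046

Euler on (p,q): p_{n+1} = p_n + h·p', q_{n+1} = q_n + h·q'.
0.600000: (1.400000, -0.300000); f=(1.705200, 0.108600) → (1.928612, -0.266334)
0.910000: (1.928612, -0.266334); f=(2.312689, 0.002085) → (2.645546, -0.265688)
1.220000: (2.645546, -0.265688); f=(3.171441, -0.125542) → (3.628692, -0.304605)
(p(1.53), q(1.53)) ≈ (3.6287, -0.3046)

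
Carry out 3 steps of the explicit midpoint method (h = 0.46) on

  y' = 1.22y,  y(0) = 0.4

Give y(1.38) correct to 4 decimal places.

2.0307

Midpoint: k1 = f(t_n, y_n); k2 = f(t_n + h/2, y_n + (h/2)·k1); y_{n+1} = y_n + h·k2.
t=0.000000, y=0.400000:
  k1 = f(0.000000, 0.400000) = 0.488000
  k2 = f(0.230000, 0.512240) = 0.624933
  y ← 0.400000 + 0.46·0.624933 = 0.687469
t=0.460000, y=0.687469:
  k1 = f(0.460000, 0.687469) = 0.838712
  k2 = f(0.690000, 0.880373) = 1.074055
  y ← 0.687469 + 0.46·1.074055 = 1.181534
t=0.920000, y=1.181534:
  k1 = f(0.920000, 1.181534) = 1.441472
  k2 = f(1.150000, 1.513073) = 1.845949
  y ← 1.181534 + 0.46·1.845949 = 2.030671
y(1.38) ≈ 2.0307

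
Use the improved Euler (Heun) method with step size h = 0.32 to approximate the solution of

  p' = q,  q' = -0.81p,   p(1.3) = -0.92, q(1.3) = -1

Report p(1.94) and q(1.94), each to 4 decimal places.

Heun on (p,q): k1 = f(t_n, state_n); k2 = f(t_n + h, state_n + h·k1); state_{n+1} = state_n + (h/2)·(k1 + k2).
1.300000: (-0.920000, -1.000000)
  k1 = (-1.000000, 0.745200)
  predictor → (-1.240000, -0.761536)
  k2 = (-0.761536, 1.004400)
  → (-1.201846, -0.720064)
1.620000: (-1.201846, -0.720064)
  k1 = (-0.720064, 0.973495)
  predictor → (-1.432266, -0.408546)
  k2 = (-0.408546, 1.160136)
  → (-1.382423, -0.378683)
(p(1.94), q(1.94)) ≈ (-1.3824, -0.3787)

-1.3824, -0.3787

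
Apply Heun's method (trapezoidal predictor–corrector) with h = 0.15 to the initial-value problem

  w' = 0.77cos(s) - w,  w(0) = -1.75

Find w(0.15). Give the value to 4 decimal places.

Heun: k1 = f(s_n, w_n); k2 = f(s_n + h, w_n + h·k1); w_{n+1} = w_n + (h/2)·(k1 + k2).
s=0.000000, w=-1.750000:
  k1 = f(0.000000, -1.750000) = 2.520000
  k2 = f(0.150000, -1.372000) = 2.133354
  w ← -1.750000 + (0.15/2)·(2.520000 + 2.133354) = -1.400998
w(0.15) ≈ -1.4010

-1.4010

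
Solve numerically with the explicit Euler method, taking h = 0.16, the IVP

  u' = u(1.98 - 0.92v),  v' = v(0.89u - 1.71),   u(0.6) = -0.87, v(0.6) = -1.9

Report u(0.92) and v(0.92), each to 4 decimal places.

Euler on (u,v): u_{n+1} = u_n + h·u', v_{n+1} = v_n + h·v'.
0.600000: (-0.870000, -1.900000); f=(-3.243360, 4.720170) → (-1.388938, -1.144773)
0.760000: (-1.388938, -1.144773); f=(-4.212913, 3.372677) → (-2.063004, -0.605144)
(u(0.92), v(0.92)) ≈ (-2.0630, -0.6051)

-2.0630, -0.6051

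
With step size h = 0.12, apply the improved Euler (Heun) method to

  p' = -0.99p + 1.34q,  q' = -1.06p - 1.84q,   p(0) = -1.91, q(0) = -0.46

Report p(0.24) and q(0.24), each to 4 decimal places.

Heun on (p,q): k1 = f(t_n, state_n); k2 = f(t_n + h, state_n + h·k1); state_{n+1} = state_n + (h/2)·(k1 + k2).
0.000000: (-1.910000, -0.460000)
  k1 = (1.274500, 2.871000)
  predictor → (-1.757060, -0.115480)
  k2 = (1.584746, 2.074967)
  → (-1.738445, -0.163242)
0.120000: (-1.738445, -0.163242)
  k1 = (1.502317, 2.143117)
  predictor → (-1.558167, 0.093932)
  k2 = (1.668455, 1.478822)
  → (-1.548199, 0.054074)
(p(0.24), q(0.24)) ≈ (-1.5482, 0.0541)

-1.5482, 0.0541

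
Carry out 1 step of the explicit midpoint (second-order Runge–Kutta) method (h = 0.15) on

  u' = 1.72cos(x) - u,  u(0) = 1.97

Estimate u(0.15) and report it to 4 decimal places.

Midpoint: k1 = f(x_n, u_n); k2 = f(x_n + h/2, u_n + (h/2)·k1); u_{n+1} = u_n + h·k2.
x=0.000000, u=1.970000:
  k1 = f(0.000000, 1.970000) = -0.250000
  k2 = f(0.075000, 1.951250) = -0.236085
  u ← 1.970000 + 0.15·(-0.236085) = 1.934587
u(0.15) ≈ 1.9346

1.9346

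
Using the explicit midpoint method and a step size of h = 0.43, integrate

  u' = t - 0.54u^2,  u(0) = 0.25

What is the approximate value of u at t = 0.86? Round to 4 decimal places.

Midpoint: k1 = f(t_n, u_n); k2 = f(t_n + h/2, u_n + (h/2)·k1); u_{n+1} = u_n + h·k2.
t=0.000000, u=0.250000:
  k1 = f(0.000000, 0.250000) = -0.033750
  k2 = f(0.215000, 0.242744) = 0.183181
  u ← 0.250000 + 0.43·0.183181 = 0.328768
t=0.430000, u=0.328768:
  k1 = f(0.430000, 0.328768) = 0.371632
  k2 = f(0.645000, 0.408669) = 0.554815
  u ← 0.328768 + 0.43·0.554815 = 0.567338
u(0.86) ≈ 0.5673

0.5673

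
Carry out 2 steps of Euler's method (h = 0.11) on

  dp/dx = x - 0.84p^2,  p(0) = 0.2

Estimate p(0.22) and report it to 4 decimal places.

0.2048

Euler: p_{n+1} = p_n + h·f(x_n, p_n).
x=0.000000, p=0.200000: f=-0.033600 → p ← 0.200000 + 0.11·(-0.033600) = 0.196304
x=0.110000, p=0.196304: f=0.077630 → p ← 0.196304 + 0.11·0.077630 = 0.204843
p(0.22) ≈ 0.2048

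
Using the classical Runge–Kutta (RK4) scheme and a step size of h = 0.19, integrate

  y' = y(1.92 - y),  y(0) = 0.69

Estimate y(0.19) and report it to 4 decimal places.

RK4: k1 = f(t_n, y_n); k2 = f(t_n + h/2, y_n + (h/2)·k1); k3 = f(t_n + h/2, y_n + (h/2)·k2); k4 = f(t_n + h, y_n + h·k3); y_{n+1} = y_n + (h/6)·(k1 + 2k2 + 2k3 + k4).
t=0.000000, y=0.690000:
  k1 = f(0.000000, 0.690000) = 0.848700
  k2 = f(0.095000, 0.770626) = 0.885738
  k3 = f(0.095000, 0.774145) = 0.887058
  k4 = f(0.190000, 0.858541) = 0.911306
  y ← 0.690000 + (0.19/6)·(k1 + 2k2 + 2k3 + k4) = 0.858011
y(0.19) ≈ 0.8580

0.8580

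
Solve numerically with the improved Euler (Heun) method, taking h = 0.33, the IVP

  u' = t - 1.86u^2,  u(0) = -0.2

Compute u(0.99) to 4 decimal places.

Heun: k1 = f(t_n, u_n); k2 = f(t_n + h, u_n + h·k1); u_{n+1} = u_n + (h/2)·(k1 + k2).
t=0.000000, u=-0.200000:
  k1 = f(0.000000, -0.200000) = -0.074400
  k2 = f(0.330000, -0.224552) = 0.236212
  u ← -0.200000 + (0.33/2)·(-0.074400 + 0.236212) = -0.173301
t=0.330000, u=-0.173301:
  k1 = f(0.330000, -0.173301) = 0.274138
  k2 = f(0.660000, -0.082835) = 0.647237
  u ← -0.173301 + (0.33/2)·(0.274138 + 0.647237) = -0.021274
t=0.660000, u=-0.021274:
  k1 = f(0.660000, -0.021274) = 0.659158
  k2 = f(0.990000, 0.196248) = 0.918365
  u ← -0.021274 + (0.33/2)·(0.659158 + 0.918365) = 0.239017
u(0.99) ≈ 0.2390

0.2390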